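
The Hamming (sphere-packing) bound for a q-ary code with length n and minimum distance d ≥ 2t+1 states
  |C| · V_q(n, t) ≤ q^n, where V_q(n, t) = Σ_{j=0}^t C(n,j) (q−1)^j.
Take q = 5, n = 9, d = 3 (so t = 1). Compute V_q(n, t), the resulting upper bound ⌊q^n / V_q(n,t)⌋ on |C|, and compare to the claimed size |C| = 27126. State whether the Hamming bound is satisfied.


V_q(n, t) = 37, q^n = 1953125, Hamming bound = 52787, |C| = 27126 ≤ bound (satisfied).

Step 1: Compute V_q(n, t) = Σ_{j=0}^1 C(n, j) (q−1)^j.
  j = 0: C(9,0)·(4)^0 = 1·1 = 1.
  j = 1: C(9,1)·(4)^1 = 9·4 = 36.
  V_q(n, t) = 1 + 36 = 37.
Step 2: q^n = 5^9 = 1953125.
Step 3: Hamming bound ⌊q^n / V_q(n,t)⌋ = ⌊1953125/37⌋ = 52787.
Step 4: Compare |C| = 27126 to 52787: satisfied.
The claimed |C| lies below the Hamming bound.


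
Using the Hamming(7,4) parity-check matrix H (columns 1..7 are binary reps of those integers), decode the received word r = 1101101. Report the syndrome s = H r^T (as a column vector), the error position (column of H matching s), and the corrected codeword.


s = (1, 0, 1)^T, error position = 5, corrected codeword c = 1101001

Compute s = H r^T mod 2 one row at a time:
  s_1 = 1 + 1 + 0 + 1 = 3 ≡ 1 (mod 2).
  s_2 = 1 + 0 + 0 + 1 = 2 ≡ 0 (mod 2).
  s_3 = 1 + 0 + 1 + 1 = 3 ≡ 1 (mod 2).
s = (1, 0, 1)^T — this equals column 5 of H (binary 101), so error is at position 5.
Correct: flip bit 5 of r = 1101101 to get c = 1101001.


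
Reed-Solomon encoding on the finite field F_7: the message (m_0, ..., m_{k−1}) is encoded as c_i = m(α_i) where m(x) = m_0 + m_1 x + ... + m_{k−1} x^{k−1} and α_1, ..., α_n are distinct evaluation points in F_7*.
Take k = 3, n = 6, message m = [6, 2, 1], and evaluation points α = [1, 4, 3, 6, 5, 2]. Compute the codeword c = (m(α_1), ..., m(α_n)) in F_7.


c = [2, 2, 0, 5, 6, 0]

Message polynomial: m(x) = 6 + 2·x + 1·x^2 (mod 7).
For each evaluation point α_i, compute m(α_i) mod 7:
  α_1 = 1: Horner steps 1 → 3 → 2, so m(1) = 2.
  α_2 = 4: Horner steps 1 → 6 → 2, so m(4) = 2.
  α_3 = 3: Horner steps 1 → 5 → 0, so m(3) = 0.
  α_4 = 6: Horner steps 1 → 1 → 5, so m(6) = 5.
  α_5 = 5: Horner steps 1 → 0 → 6, so m(5) = 6.
  α_6 = 2: Horner steps 1 → 4 → 0, so m(2) = 0.
Codeword c = [2, 2, 0, 5, 6, 0] ∈ F_7^6.


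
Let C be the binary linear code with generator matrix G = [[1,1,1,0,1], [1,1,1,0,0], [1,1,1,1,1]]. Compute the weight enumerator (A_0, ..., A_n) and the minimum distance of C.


Weight distribution: A_0 = 1, A_1 = 2, A_2 = 1, A_3 = 1, A_4 = 2, A_5 = 1. Minimum distance d = 1.

Enumerate all 2^3 = 8 messages m ∈ F_2^3.
For each, compute codeword c = mG in F_2^5, then tally its weight.
  m = 000 → c = 00000, weight = 0.
  m = 100 → c = 11101, weight = 4.
  m = 010 → c = 11100, weight = 3.
  m = 110 → c = 00001, weight = 1.
  m = 001 → c = 11111, weight = 5.
  m = 101 → c = 00010, weight = 1.
  m = 011 → c = 00011, weight = 2.
  m = 111 → c = 11110, weight = 4.
Tally weights:
  weight 0: 1 codewords.
  weight 1: 2 codewords.
  weight 2: 1 codewords.
  weight 3: 1 codewords.
  weight 4: 2 codewords.
  weight 5: 1 codewords.
Minimum distance d = smallest w > 0 with A_w > 0 = 1.
Sanity: Σ A_w = 8 = 2^3 = 8 ✓.


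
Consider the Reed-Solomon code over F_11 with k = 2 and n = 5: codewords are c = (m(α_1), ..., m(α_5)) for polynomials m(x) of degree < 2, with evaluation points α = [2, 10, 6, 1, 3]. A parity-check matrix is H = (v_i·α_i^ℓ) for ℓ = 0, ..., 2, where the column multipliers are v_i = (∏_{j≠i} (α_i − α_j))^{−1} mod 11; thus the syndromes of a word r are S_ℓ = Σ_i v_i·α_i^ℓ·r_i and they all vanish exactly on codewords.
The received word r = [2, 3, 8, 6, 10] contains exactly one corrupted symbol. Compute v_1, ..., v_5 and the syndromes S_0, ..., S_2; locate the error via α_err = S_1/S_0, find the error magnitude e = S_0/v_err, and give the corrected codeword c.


S = (5, 4, 1), error at position 5, error magnitude e = 1, c = [2, 3, 8, 6, 9].

Step 1: column multipliers v_i = (∏_{j≠i}(α_i − α_j))^{−1} mod 11.
  i = 1 (α = 2): (2−10)(2−6)(2−1)(2−3) = (−8)·(−4)·1·(−1) = −32 ≡ 1, so v_1 = 1^{−1} = 1 (mod 11).
  i = 2 (α = 10): (10−2)(10−6)(10−1)(10−3) = 8·4·9·7 = 2016 ≡ 3, so v_2 = 3^{−1} = 4 (mod 11).
  i = 3 (α = 6): (6−2)(6−10)(6−1)(6−3) = 4·(−4)·5·3 = −240 ≡ 2, so v_3 = 2^{−1} = 6 (mod 11).
  i = 4 (α = 1): (1−2)(1−10)(1−6)(1−3) = (−1)·(−9)·(−5)·(−2) = 90 ≡ 2, so v_4 = 2^{−1} = 6 (mod 11).
  i = 5 (α = 3): (3−2)(3−10)(3−6)(3−1) = 1·(−7)·(−3)·2 = 42 ≡ 9, so v_5 = 9^{−1} = 5 (mod 11).
  v = [1, 4, 6, 6, 5].
Step 2: syndromes of r = [2, 3, 8, 6, 10] (all sums mod 11).
  S_0 = Σ v_i r_i = 1·2 + 4·3 + 6·8 + 6·6 + 5·10 = 148 ≡ 5.
  S_1 = Σ v_i α_i r_i = 1·2·2 + 4·10·3 + 6·6·8 + 6·1·6 + 5·3·10 = 598 ≡ 4.
  α_i^2 mod 11 = [4, 1, 3, 1, 9].
  S_2 = Σ v_i α_i^2 r_i = 1·4·2 + 4·1·3 + 6·3·8 + 6·1·6 + 5·9·10 = 650 ≡ 1.
  S = (5, 4, 1) ≠ 0, so r is not a codeword (an error is present).
Step 3: locate the error. For a single error e at position i, S_ℓ = v_i·e·α_i^ℓ, so α_err = S_1/S_0.
  S_0^{−1} = 5^{−1} = 9 (mod 11), so α_err = 4·9 = 36 ≡ 3 = α_5. Error position i = 5.
  Consistency check: S_2/S_1 = 1·3 = 3 ≡ 3 = α_err ✓ (single-error assumption holds).
Step 4: error magnitude e = S_0/v_5 = S_0·∏_{j≠5}(α_5 − α_j) = 5·9 = 45 ≡ 1 (mod 11).
Step 5: correct position 5: c_5 = r_5 − e = 10 − 1 ≡ 9 (mod 11). Hence c = [2, 3, 8, 6, 9].
  Check: interpolating c through the α_i gives m(x) = 10 + 7·x (degree < 2) with m(α_i) = c_i for every i, so c is indeed a codeword.


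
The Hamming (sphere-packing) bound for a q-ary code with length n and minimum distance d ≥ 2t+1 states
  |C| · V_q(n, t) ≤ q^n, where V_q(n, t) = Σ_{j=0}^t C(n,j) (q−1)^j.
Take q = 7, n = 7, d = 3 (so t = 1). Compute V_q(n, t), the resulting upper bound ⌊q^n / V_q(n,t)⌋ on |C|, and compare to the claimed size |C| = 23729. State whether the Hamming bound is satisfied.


V_q(n, t) = 43, q^n = 823543, Hamming bound = 19152, |C| = 23729 > bound (violated).

Step 1: Compute V_q(n, t) = Σ_{j=0}^1 C(n, j) (q−1)^j.
  j = 0: C(7,0)·(6)^0 = 1·1 = 1.
  j = 1: C(7,1)·(6)^1 = 7·6 = 42.
  V_q(n, t) = 1 + 42 = 43.
Step 2: q^n = 7^7 = 823543.
Step 3: Hamming bound ⌊q^n / V_q(n,t)⌋ = ⌊823543/43⌋ = 19152.
Step 4: Compare |C| = 23729 to 19152: violated.
The claimed |C| lies above the Hamming bound, so no 7-ary code of length 7 with d ≥ 3 can have 23729 codewords.


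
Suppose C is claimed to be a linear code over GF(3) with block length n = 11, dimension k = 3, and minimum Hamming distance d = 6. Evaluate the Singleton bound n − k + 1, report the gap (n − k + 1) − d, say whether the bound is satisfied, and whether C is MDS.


Singleton RHS = n − k + 1 = 9, slack = 3, bound satisfied, not MDS.

Singleton bound: d ≤ n − k + 1.
Here n = 11, k = 3, so n − k + 1 = 9.
Given d = 6, check d ≤ 9: YES.
Slack = (n − k + 1) − d = 3.
The code is NOT MDS (slack = 3 > 0).
Description: the claimed parameters are [11, 3, 6]_3; such a code would be non-MDS.


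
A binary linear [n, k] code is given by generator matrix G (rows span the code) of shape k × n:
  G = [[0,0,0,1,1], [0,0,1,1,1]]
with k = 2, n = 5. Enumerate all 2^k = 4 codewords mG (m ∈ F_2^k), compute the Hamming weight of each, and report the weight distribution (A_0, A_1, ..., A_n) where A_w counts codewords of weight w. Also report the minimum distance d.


Weight distribution: A_0 = 1, A_1 = 1, A_2 = 1, A_3 = 1. Minimum distance d = 1.

Enumerate all 2^2 = 4 messages m ∈ F_2^2.
For each, compute codeword c = mG in F_2^5, then tally its weight.
  m = 00 → c = 00000, weight = 0.
  m = 10 → c = 00011, weight = 2.
  m = 01 → c = 00111, weight = 3.
  m = 11 → c = 00100, weight = 1.
Tally weights:
  weight 0: 1 codewords.
  weight 1: 1 codewords.
  weight 2: 1 codewords.
  weight 3: 1 codewords.
Minimum distance d = smallest w > 0 with A_w > 0 = 1.
Sanity: Σ A_w = 4 = 2^2 = 4 ✓.


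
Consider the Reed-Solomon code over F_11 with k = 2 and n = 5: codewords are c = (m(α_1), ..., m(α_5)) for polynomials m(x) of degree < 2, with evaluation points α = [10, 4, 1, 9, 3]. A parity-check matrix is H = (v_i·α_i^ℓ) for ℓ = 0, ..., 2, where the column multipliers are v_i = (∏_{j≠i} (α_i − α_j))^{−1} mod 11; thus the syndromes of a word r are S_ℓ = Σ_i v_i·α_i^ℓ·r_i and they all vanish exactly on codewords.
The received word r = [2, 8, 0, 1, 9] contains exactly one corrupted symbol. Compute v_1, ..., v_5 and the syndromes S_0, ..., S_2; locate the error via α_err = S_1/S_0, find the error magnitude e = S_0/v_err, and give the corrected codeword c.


S = (10, 2, 7), error at position 4, error magnitude e = 9, c = [2, 8, 0, 3, 9].

Step 1: column multipliers v_i = (∏_{j≠i}(α_i − α_j))^{−1} mod 11.
  i = 1 (α = 10): (10−4)(10−1)(10−9)(10−3) = 6·9·1·7 = 378 ≡ 4, so v_1 = 4^{−1} = 3 (mod 11).
  i = 2 (α = 4): (4−10)(4−1)(4−9)(4−3) = (−6)·3·(−5)·1 = 90 ≡ 2, so v_2 = 2^{−1} = 6 (mod 11).
  i = 3 (α = 1): (1−10)(1−4)(1−9)(1−3) = (−9)·(−3)·(−8)·(−2) = 432 ≡ 3, so v_3 = 3^{−1} = 4 (mod 11).
  i = 4 (α = 9): (9−10)(9−4)(9−1)(9−3) = (−1)·5·8·6 = −240 ≡ 2, so v_4 = 2^{−1} = 6 (mod 11).
  i = 5 (α = 3): (3−10)(3−4)(3−1)(3−9) = (−7)·(−1)·2·(−6) = −84 ≡ 4, so v_5 = 4^{−1} = 3 (mod 11).
  v = [3, 6, 4, 6, 3].
Step 2: syndromes of r = [2, 8, 0, 1, 9] (all sums mod 11).
  S_0 = Σ v_i r_i = 3·2 + 6·8 + 4·0 + 6·1 + 3·9 = 87 ≡ 10.
  S_1 = Σ v_i α_i r_i = 3·10·2 + 6·4·8 + 4·1·0 + 6·9·1 + 3·3·9 = 387 ≡ 2.
  α_i^2 mod 11 = [1, 5, 1, 4, 9].
  S_2 = Σ v_i α_i^2 r_i = 3·1·2 + 6·5·8 + 4·1·0 + 6·4·1 + 3·9·9 = 513 ≡ 7.
  S = (10, 2, 7) ≠ 0, so r is not a codeword (an error is present).
Step 3: locate the error. For a single error e at position i, S_ℓ = v_i·e·α_i^ℓ, so α_err = S_1/S_0.
  S_0^{−1} = 10^{−1} = 10 (mod 11), so α_err = 2·10 = 20 ≡ 9 = α_4. Error position i = 4.
  Consistency check: S_2/S_1 = 7·6 = 42 ≡ 9 = α_err ✓ (single-error assumption holds).
Step 4: error magnitude e = S_0/v_4 = S_0·∏_{j≠4}(α_4 − α_j) = 10·2 = 20 ≡ 9 (mod 11).
Step 5: correct position 4: c_4 = r_4 − e = 1 − 9 ≡ 3 (mod 11). Hence c = [2, 8, 0, 3, 9].
  Check: interpolating c through the α_i gives m(x) = 1 + 10·x (degree < 2) with m(α_i) = c_i for every i, so c is indeed a codeword.


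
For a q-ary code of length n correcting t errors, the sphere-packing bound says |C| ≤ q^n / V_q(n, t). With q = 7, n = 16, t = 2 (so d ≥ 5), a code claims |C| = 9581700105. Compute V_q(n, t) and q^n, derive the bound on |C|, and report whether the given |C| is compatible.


V_q(n, t) = 4417, q^n = 33232930569601, Hamming bound = 7523869270, |C| = 9581700105 > bound (violated).

Step 1: Compute V_q(n, t) = Σ_{j=0}^2 C(n, j) (q−1)^j.
  j = 0: C(16,0)·(6)^0 = 1·1 = 1.
  j = 1: C(16,1)·(6)^1 = 16·6 = 96.
  j = 2: C(16,2)·(6)^2 = 120·36 = 4320.
  V_q(n, t) = 1 + 96 + 4320 = 4417.
Step 2: q^n = 7^16 = 33232930569601.
Step 3: Hamming bound ⌊q^n / V_q(n,t)⌋ = ⌊33232930569601/4417⌋ = 7523869270.
Step 4: Compare |C| = 9581700105 to 7523869270: violated.
The claimed |C| lies above the Hamming bound, so no 7-ary code of length 16 with d ≥ 5 can have 9581700105 codewords.


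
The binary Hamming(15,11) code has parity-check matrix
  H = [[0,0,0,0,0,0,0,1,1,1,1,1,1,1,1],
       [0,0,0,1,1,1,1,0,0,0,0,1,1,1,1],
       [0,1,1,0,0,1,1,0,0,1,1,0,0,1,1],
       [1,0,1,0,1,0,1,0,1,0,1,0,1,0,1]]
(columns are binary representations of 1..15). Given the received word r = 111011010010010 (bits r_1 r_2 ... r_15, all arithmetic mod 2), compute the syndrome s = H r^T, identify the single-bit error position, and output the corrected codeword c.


s = (1, 1, 1, 0)^T, error position = 14, corrected codeword c = 111011010010000

Compute s = H r^T mod 2 one row at a time:
  s_1 = 1 + 0 + 0 + 1 + 0 + 0 + 1 + 0 = 3 ≡ 1 (mod 2).
  s_2 = 0 + 1 + 1 + 0 + 0 + 0 + 1 + 0 = 3 ≡ 1 (mod 2).
  s_3 = 1 + 1 + 1 + 0 + 0 + 1 + 1 + 0 = 5 ≡ 1 (mod 2).
  s_4 = 1 + 1 + 1 + 0 + 0 + 1 + 0 + 0 = 4 ≡ 0 (mod 2).
s = (1, 1, 1, 0)^T — this equals column 14 of H (binary 1110), so error is at position 14.
Correct: flip bit 14 of r = 111011010010010 to get c = 111011010010000.


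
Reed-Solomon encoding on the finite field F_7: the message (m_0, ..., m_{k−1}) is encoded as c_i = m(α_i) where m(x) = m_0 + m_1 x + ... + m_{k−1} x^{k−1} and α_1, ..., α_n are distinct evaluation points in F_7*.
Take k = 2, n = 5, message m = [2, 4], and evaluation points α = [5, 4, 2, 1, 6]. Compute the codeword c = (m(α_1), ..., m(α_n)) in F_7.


c = [1, 4, 3, 6, 5]

Message polynomial: m(x) = 2 + 4·x (mod 7).
For each evaluation point α_i, compute m(α_i) mod 7:
  α_1 = 5: Horner steps 4 → 1, so m(5) = 1.
  α_2 = 4: Horner steps 4 → 4, so m(4) = 4.
  α_3 = 2: Horner steps 4 → 3, so m(2) = 3.
  α_4 = 1: Horner steps 4 → 6, so m(1) = 6.
  α_5 = 6: Horner steps 4 → 5, so m(6) = 5.
Codeword c = [1, 4, 3, 6, 5] ∈ F_7^5.


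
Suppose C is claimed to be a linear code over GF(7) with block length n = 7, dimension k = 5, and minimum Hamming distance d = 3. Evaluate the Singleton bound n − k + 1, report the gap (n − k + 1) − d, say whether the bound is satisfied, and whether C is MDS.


Singleton RHS = n − k + 1 = 3, slack = 0, bound satisfied, MDS.

Singleton bound: d ≤ n − k + 1.
Here n = 7, k = 5, so n − k + 1 = 3.
Given d = 3, check d ≤ 3: YES.
Slack = (n − k + 1) − d = 0.
The code is MDS (slack = 0).
Description: the claimed parameters are [7, 5, 3]_7; such a code would be MDS (meets Singleton bound).


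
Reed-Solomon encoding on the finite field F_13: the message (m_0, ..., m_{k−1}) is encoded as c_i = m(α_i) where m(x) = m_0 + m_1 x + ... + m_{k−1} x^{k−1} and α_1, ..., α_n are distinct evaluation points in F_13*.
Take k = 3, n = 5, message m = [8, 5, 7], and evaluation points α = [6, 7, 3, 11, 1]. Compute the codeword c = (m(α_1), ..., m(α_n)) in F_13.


c = [4, 9, 8, 0, 7]

Message polynomial: m(x) = 8 + 5·x + 7·x^2 (mod 13).
For each evaluation point α_i, compute m(α_i) mod 13:
  α_1 = 6: Horner steps 7 → 8 → 4, so m(6) = 4.
  α_2 = 7: Horner steps 7 → 2 → 9, so m(7) = 9.
  α_3 = 3: Horner steps 7 → 0 → 8, so m(3) = 8.
  α_4 = 11: Horner steps 7 → 4 → 0, so m(11) = 0.
  α_5 = 1: Horner steps 7 → 12 → 7, so m(1) = 7.
Codeword c = [4, 9, 8, 0, 7] ∈ F_13^5.


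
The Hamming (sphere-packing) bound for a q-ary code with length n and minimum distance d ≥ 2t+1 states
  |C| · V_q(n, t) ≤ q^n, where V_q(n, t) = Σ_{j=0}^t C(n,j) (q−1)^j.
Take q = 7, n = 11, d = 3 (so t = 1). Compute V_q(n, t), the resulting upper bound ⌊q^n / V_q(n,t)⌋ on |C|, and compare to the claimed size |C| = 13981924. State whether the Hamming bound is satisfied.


V_q(n, t) = 67, q^n = 1977326743, Hamming bound = 29512339, |C| = 13981924 ≤ bound (satisfied).

Step 1: Compute V_q(n, t) = Σ_{j=0}^1 C(n, j) (q−1)^j.
  j = 0: C(11,0)·(6)^0 = 1·1 = 1.
  j = 1: C(11,1)·(6)^1 = 11·6 = 66.
  V_q(n, t) = 1 + 66 = 67.
Step 2: q^n = 7^11 = 1977326743.
Step 3: Hamming bound ⌊q^n / V_q(n,t)⌋ = ⌊1977326743/67⌋ = 29512339.
Step 4: Compare |C| = 13981924 to 29512339: satisfied.
The claimed |C| lies below the Hamming bound.


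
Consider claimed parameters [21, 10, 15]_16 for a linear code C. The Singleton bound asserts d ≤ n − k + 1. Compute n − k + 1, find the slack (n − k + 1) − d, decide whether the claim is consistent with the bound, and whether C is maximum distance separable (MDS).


Singleton RHS = n − k + 1 = 12, slack = -3, bound violated (no such code; not MDS).

Singleton bound: d ≤ n − k + 1.
Here n = 21, k = 10, so n − k + 1 = 12.
Given d = 15, check d ≤ 12: NO.
Slack = (n − k + 1) − d = -3.
The slack is negative: d = 15 exceeds n − k + 1 = 12 by 3, so the Singleton bound is violated and no linear [21, 10, 15]_16 code can exist. In particular it is not MDS (MDS requires d = n − k + 1 exactly).
Description: the claimed parameters are [21, 10, 15]_16; such a code would be impossible (violates the Singleton bound).


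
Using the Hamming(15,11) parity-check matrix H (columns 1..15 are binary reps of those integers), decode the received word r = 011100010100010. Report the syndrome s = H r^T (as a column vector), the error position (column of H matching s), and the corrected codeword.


s = (1, 0, 0, 1)^T, error position = 9, corrected codeword c = 011100011100010

Compute s = H r^T mod 2 one row at a time:
  s_1 = 1 + 0 + 1 + 0 + 0 + 0 + 1 + 0 = 3 ≡ 1 (mod 2).
  s_2 = 1 + 0 + 0 + 0 + 0 + 0 + 1 + 0 = 2 ≡ 0 (mod 2).
  s_3 = 1 + 1 + 0 + 0 + 1 + 0 + 1 + 0 = 4 ≡ 0 (mod 2).
  s_4 = 0 + 1 + 0 + 0 + 0 + 0 + 0 + 0 = 1 ≡ 1 (mod 2).
s = (1, 0, 0, 1)^T — this equals column 9 of H (binary 1001), so error is at position 9.
Correct: flip bit 9 of r = 011100010100010 to get c = 011100011100010.


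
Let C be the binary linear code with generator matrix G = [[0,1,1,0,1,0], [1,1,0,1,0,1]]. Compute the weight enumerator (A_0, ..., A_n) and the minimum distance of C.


Weight distribution: A_0 = 1, A_3 = 1, A_4 = 1, A_5 = 1. Minimum distance d = 3.

Enumerate all 2^2 = 4 messages m ∈ F_2^2.
For each, compute codeword c = mG in F_2^6, then tally its weight.
  m = 00 → c = 000000, weight = 0.
  m = 10 → c = 011010, weight = 3.
  m = 01 → c = 110101, weight = 4.
  m = 11 → c = 101111, weight = 5.
Tally weights:
  weight 0: 1 codewords.
  weight 3: 1 codewords.
  weight 4: 1 codewords.
  weight 5: 1 codewords.
Minimum distance d = smallest w > 0 with A_w > 0 = 3.
Sanity: Σ A_w = 4 = 2^2 = 4 ✓.


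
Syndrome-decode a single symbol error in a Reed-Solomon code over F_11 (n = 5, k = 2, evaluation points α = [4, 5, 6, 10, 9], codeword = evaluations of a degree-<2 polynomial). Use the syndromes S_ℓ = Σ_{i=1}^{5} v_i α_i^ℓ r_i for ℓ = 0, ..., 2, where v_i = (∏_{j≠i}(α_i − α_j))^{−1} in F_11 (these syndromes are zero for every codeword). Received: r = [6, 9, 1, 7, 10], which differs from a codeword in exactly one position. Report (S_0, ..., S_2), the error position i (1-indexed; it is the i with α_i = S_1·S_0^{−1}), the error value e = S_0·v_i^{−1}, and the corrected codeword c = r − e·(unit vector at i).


S = (6, 5, 6), error at position 4, error magnitude e = 5, c = [6, 9, 1, 2, 10].

Step 1: column multipliers v_i = (∏_{j≠i}(α_i − α_j))^{−1} mod 11.
  i = 1 (α = 4): (4−5)(4−6)(4−10)(4−9) = (−1)·(−2)·(−6)·(−5) = 60 ≡ 5, so v_1 = 5^{−1} = 9 (mod 11).
  i = 2 (α = 5): (5−4)(5−6)(5−10)(5−9) = 1·(−1)·(−5)·(−4) = −20 ≡ 2, so v_2 = 2^{−1} = 6 (mod 11).
  i = 3 (α = 6): (6−4)(6−5)(6−10)(6−9) = 2·1·(−4)·(−3) = 24 ≡ 2, so v_3 = 2^{−1} = 6 (mod 11).
  i = 4 (α = 10): (10−4)(10−5)(10−6)(10−9) = 6·5·4·1 = 120 ≡ 10, so v_4 = 10^{−1} = 10 (mod 11).
  i = 5 (α = 9): (9−4)(9−5)(9−6)(9−10) = 5·4·3·(−1) = −60 ≡ 6, so v_5 = 6^{−1} = 2 (mod 11).
  v = [9, 6, 6, 10, 2].
Step 2: syndromes of r = [6, 9, 1, 7, 10] (all sums mod 11).
  S_0 = Σ v_i r_i = 9·6 + 6·9 + 6·1 + 10·7 + 2·10 = 204 ≡ 6.
  S_1 = Σ v_i α_i r_i = 9·4·6 + 6·5·9 + 6·6·1 + 10·10·7 + 2·9·10 = 1402 ≡ 5.
  α_i^2 mod 11 = [5, 3, 3, 1, 4].
  S_2 = Σ v_i α_i^2 r_i = 9·5·6 + 6·3·9 + 6·3·1 + 10·1·7 + 2·4·10 = 600 ≡ 6.
  S = (6, 5, 6) ≠ 0, so r is not a codeword (an error is present).
Step 3: locate the error. For a single error e at position i, S_ℓ = v_i·e·α_i^ℓ, so α_err = S_1/S_0.
  S_0^{−1} = 6^{−1} = 2 (mod 11), so α_err = 5·2 = 10 ≡ 10 = α_4. Error position i = 4.
  Consistency check: S_2/S_1 = 6·9 = 54 ≡ 10 = α_err ✓ (single-error assumption holds).
Step 4: error magnitude e = S_0/v_4 = S_0·∏_{j≠4}(α_4 − α_j) = 6·10 = 60 ≡ 5 (mod 11).
Step 5: correct position 4: c_4 = r_4 − e = 7 − 5 ≡ 2 (mod 11). Hence c = [6, 9, 1, 2, 10].
  Check: interpolating c through the α_i gives m(x) = 5 + 3·x (degree < 2) with m(α_i) = c_i for every i, so c is indeed a codeword.


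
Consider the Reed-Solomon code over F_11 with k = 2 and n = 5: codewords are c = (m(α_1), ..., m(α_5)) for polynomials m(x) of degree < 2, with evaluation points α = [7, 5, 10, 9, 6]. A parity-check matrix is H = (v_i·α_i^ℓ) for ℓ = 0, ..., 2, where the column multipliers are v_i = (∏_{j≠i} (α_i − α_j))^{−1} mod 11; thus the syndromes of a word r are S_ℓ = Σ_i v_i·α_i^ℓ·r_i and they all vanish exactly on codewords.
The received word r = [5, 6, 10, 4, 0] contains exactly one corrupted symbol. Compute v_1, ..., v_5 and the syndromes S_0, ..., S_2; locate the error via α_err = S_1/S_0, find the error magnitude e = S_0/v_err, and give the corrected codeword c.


S = (9, 2, 9), error at position 3, error magnitude e = 1, c = [5, 6, 9, 4, 0].

Step 1: column multipliers v_i = (∏_{j≠i}(α_i − α_j))^{−1} mod 11.
  i = 1 (α = 7): (7−5)(7−10)(7−9)(7−6) = 2·(−3)·(−2)·1 = 12 ≡ 1, so v_1 = 1^{−1} = 1 (mod 11).
  i = 2 (α = 5): (5−7)(5−10)(5−9)(5−6) = (−2)·(−5)·(−4)·(−1) = 40 ≡ 7, so v_2 = 7^{−1} = 8 (mod 11).
  i = 3 (α = 10): (10−7)(10−5)(10−9)(10−6) = 3·5·1·4 = 60 ≡ 5, so v_3 = 5^{−1} = 9 (mod 11).
  i = 4 (α = 9): (9−7)(9−5)(9−10)(9−6) = 2·4·(−1)·3 = −24 ≡ 9, so v_4 = 9^{−1} = 5 (mod 11).
  i = 5 (α = 6): (6−7)(6−5)(6−10)(6−9) = (−1)·1·(−4)·(−3) = −12 ≡ 10, so v_5 = 10^{−1} = 10 (mod 11).
  v = [1, 8, 9, 5, 10].
Step 2: syndromes of r = [5, 6, 10, 4, 0] (all sums mod 11).
  S_0 = Σ v_i r_i = 1·5 + 8·6 + 9·10 + 5·4 + 10·0 = 163 ≡ 9.
  S_1 = Σ v_i α_i r_i = 1·7·5 + 8·5·6 + 9·10·10 + 5·9·4 + 10·6·0 = 1355 ≡ 2.
  α_i^2 mod 11 = [5, 3, 1, 4, 3].
  S_2 = Σ v_i α_i^2 r_i = 1·5·5 + 8·3·6 + 9·1·10 + 5·4·4 + 10·3·0 = 339 ≡ 9.
  S = (9, 2, 9) ≠ 0, so r is not a codeword (an error is present).
Step 3: locate the error. For a single error e at position i, S_ℓ = v_i·e·α_i^ℓ, so α_err = S_1/S_0.
  S_0^{−1} = 9^{−1} = 5 (mod 11), so α_err = 2·5 = 10 ≡ 10 = α_3. Error position i = 3.
  Consistency check: S_2/S_1 = 9·6 = 54 ≡ 10 = α_err ✓ (single-error assumption holds).
Step 4: error magnitude e = S_0/v_3 = S_0·∏_{j≠3}(α_3 − α_j) = 9·5 = 45 ≡ 1 (mod 11).
Step 5: correct position 3: c_3 = r_3 − e = 10 − 1 ≡ 9 (mod 11). Hence c = [5, 6, 9, 4, 0].
  Check: interpolating c through the α_i gives m(x) = 3 + 5·x (degree < 2) with m(α_i) = c_i for every i, so c is indeed a codeword.


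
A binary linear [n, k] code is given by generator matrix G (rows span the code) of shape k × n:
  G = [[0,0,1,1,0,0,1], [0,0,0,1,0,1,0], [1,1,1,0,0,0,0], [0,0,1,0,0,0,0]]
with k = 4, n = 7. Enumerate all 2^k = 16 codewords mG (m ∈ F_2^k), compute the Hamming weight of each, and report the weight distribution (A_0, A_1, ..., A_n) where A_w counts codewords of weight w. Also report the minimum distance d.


Weight distribution: A_0 = 1, A_1 = 1, A_2 = 4, A_3 = 4, A_4 = 3, A_5 = 3. Minimum distance d = 1.

Enumerate all 2^4 = 16 messages m ∈ F_2^4.
For each, compute codeword c = mG in F_2^7, then tally its weight.
  m = 0000 → c = 0000000, weight = 0.
  m = 1000 → c = 0011001, weight = 3.
  m = 0100 → c = 0001010, weight = 2.
  m = 1100 → c = 0010011, weight = 3.
  m = 0010 → c = 1110000, weight = 3.
  m = 1010 → c = 1101001, weight = 4.
  m = 0110 → c = 1111010, weight = 5.
  m = 1110 → c = 1100011, weight = 4.
  m = 0001 → c = 0010000, weight = 1.
  m = 1001 → c = 0001001, weight = 2.
  m = 0101 → c = 0011010, weight = 3.
  m = 1101 → c = 0000011, weight = 2.
  m = 0011 → c = 1100000, weight = 2.
  m = 1011 → c = 1111001, weight = 5.
  m = 0111 → c = 1101010, weight = 4.
  m = 1111 → c = 1110011, weight = 5.
Tally weights:
  weight 0: 1 codewords.
  weight 1: 1 codewords.
  weight 2: 4 codewords.
  weight 3: 4 codewords.
  weight 4: 3 codewords.
  weight 5: 3 codewords.
Minimum distance d = smallest w > 0 with A_w > 0 = 1.
Sanity: Σ A_w = 16 = 2^4 = 16 ✓.


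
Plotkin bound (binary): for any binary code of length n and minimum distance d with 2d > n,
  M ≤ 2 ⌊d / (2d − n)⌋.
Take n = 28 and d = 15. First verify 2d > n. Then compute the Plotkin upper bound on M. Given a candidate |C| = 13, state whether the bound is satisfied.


Plotkin bound M ≤ 14; given |C| = 13 ≤ bound (satisfied).

Check applicability: 2d = 30, n = 28.
2d − n = 2 > 0, so Plotkin applies.
Compute d/(2d−n) = 15/2 ≈ 7.5000.
⌊d/(2d−n)⌋ = 7.
Plotkin bound: M ≤ 2·7 = 14.
Given |C| = 13, check: satisfied.
This |C| is below the Plotkin bound.


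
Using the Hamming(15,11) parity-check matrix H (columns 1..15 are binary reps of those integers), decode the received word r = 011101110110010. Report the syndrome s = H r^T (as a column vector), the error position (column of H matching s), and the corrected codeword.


s = (0, 0, 1, 1)^T, error position = 3, corrected codeword c = 010101110110010

Compute s = H r^T mod 2 one row at a time:
  s_1 = 1 + 0 + 1 + 1 + 0 + 0 + 1 + 0 = 4 ≡ 0 (mod 2).
  s_2 = 1 + 0 + 1 + 1 + 0 + 0 + 1 + 0 = 4 ≡ 0 (mod 2).
  s_3 = 1 + 1 + 1 + 1 + 1 + 1 + 1 + 0 = 7 ≡ 1 (mod 2).
  s_4 = 0 + 1 + 0 + 1 + 0 + 1 + 0 + 0 = 3 ≡ 1 (mod 2).
s = (0, 0, 1, 1)^T — this equals column 3 of H (binary 0011), so error is at position 3.
Correct: flip bit 3 of r = 011101110110010 to get c = 010101110110010.


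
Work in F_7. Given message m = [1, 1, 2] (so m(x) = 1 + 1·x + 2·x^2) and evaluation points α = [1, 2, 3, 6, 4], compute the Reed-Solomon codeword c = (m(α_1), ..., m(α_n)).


c = [4, 4, 1, 2, 2]

Message polynomial: m(x) = 1 + 1·x + 2·x^2 (mod 7).
For each evaluation point α_i, compute m(α_i) mod 7:
  α_1 = 1: Horner steps 2 → 3 → 4, so m(1) = 4.
  α_2 = 2: Horner steps 2 → 5 → 4, so m(2) = 4.
  α_3 = 3: Horner steps 2 → 0 → 1, so m(3) = 1.
  α_4 = 6: Horner steps 2 → 6 → 2, so m(6) = 2.
  α_5 = 4: Horner steps 2 → 2 → 2, so m(4) = 2.
Codeword c = [4, 4, 1, 2, 2] ∈ F_7^5.


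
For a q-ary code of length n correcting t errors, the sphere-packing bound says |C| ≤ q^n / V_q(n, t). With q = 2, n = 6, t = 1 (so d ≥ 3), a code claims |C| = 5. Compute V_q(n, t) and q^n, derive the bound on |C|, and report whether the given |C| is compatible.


V_q(n, t) = 7, q^n = 64, Hamming bound = 9, |C| = 5 ≤ bound (satisfied).

Step 1: Compute V_q(n, t) = Σ_{j=0}^1 C(n, j) (q−1)^j.
  j = 0: C(6,0)·(1)^0 = 1·1 = 1.
  j = 1: C(6,1)·(1)^1 = 6·1 = 6.
  V_q(n, t) = 1 + 6 = 7.
Step 2: q^n = 2^6 = 64.
Step 3: Hamming bound ⌊q^n / V_q(n,t)⌋ = ⌊64/7⌋ = 9.
Step 4: Compare |C| = 5 to 9: satisfied.
The claimed |C| lies below the Hamming bound.


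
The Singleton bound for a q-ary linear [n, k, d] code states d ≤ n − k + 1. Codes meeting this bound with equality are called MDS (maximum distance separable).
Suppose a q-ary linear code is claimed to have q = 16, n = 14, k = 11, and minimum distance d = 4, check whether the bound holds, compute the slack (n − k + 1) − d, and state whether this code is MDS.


Singleton RHS = n − k + 1 = 4, slack = 0, bound satisfied, MDS.

Singleton bound: d ≤ n − k + 1.
Here n = 14, k = 11, so n − k + 1 = 4.
Given d = 4, check d ≤ 4: YES.
Slack = (n − k + 1) − d = 0.
The code is MDS (slack = 0).
Description: the claimed parameters are [14, 11, 4]_16; such a code would be MDS (meets Singleton bound).


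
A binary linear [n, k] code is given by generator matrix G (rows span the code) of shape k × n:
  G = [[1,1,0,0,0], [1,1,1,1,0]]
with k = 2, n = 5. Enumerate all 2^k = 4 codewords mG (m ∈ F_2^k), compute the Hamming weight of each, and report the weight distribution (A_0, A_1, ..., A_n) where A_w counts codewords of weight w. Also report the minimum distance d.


Weight distribution: A_0 = 1, A_2 = 2, A_4 = 1. Minimum distance d = 2.

Enumerate all 2^2 = 4 messages m ∈ F_2^2.
For each, compute codeword c = mG in F_2^5, then tally its weight.
  m = 00 → c = 00000, weight = 0.
  m = 10 → c = 11000, weight = 2.
  m = 01 → c = 11110, weight = 4.
  m = 11 → c = 00110, weight = 2.
Tally weights:
  weight 0: 1 codewords.
  weight 2: 2 codewords.
  weight 4: 1 codewords.
Minimum distance d = smallest w > 0 with A_w > 0 = 2.
Sanity: Σ A_w = 4 = 2^2 = 4 ✓.


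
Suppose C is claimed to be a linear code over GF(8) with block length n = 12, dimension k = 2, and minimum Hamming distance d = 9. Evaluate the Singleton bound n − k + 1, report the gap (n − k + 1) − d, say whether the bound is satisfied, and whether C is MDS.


Singleton RHS = n − k + 1 = 11, slack = 2, bound satisfied, not MDS.

Singleton bound: d ≤ n − k + 1.
Here n = 12, k = 2, so n − k + 1 = 11.
Given d = 9, check d ≤ 11: YES.
Slack = (n − k + 1) − d = 2.
The code is NOT MDS (slack = 2 > 0).
Description: the claimed parameters are [12, 2, 9]_8; such a code would be non-MDS.


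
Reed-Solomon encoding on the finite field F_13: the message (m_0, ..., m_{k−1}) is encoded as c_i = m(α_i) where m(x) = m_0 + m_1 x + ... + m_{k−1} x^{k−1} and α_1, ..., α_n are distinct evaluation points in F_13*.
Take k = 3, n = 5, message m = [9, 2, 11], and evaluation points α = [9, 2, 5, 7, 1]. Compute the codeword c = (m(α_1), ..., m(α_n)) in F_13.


c = [8, 5, 8, 3, 9]

Message polynomial: m(x) = 9 + 2·x + 11·x^2 (mod 13).
For each evaluation point α_i, compute m(α_i) mod 13:
  α_1 = 9: Horner steps 11 → 10 → 8, so m(9) = 8.
  α_2 = 2: Horner steps 11 → 11 → 5, so m(2) = 5.
  α_3 = 5: Horner steps 11 → 5 → 8, so m(5) = 8.
  α_4 = 7: Horner steps 11 → 1 → 3, so m(7) = 3.
  α_5 = 1: Horner steps 11 → 0 → 9, so m(1) = 9.
Codeword c = [8, 5, 8, 3, 9] ∈ F_13^5.


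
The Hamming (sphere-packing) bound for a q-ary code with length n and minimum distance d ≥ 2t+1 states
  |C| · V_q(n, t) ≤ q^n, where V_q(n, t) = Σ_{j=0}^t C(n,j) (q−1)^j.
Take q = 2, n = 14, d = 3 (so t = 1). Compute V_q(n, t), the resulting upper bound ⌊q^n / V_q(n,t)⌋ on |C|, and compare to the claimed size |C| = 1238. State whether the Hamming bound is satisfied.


V_q(n, t) = 15, q^n = 16384, Hamming bound = 1092, |C| = 1238 > bound (violated).

Step 1: Compute V_q(n, t) = Σ_{j=0}^1 C(n, j) (q−1)^j.
  j = 0: C(14,0)·(1)^0 = 1·1 = 1.
  j = 1: C(14,1)·(1)^1 = 14·1 = 14.
  V_q(n, t) = 1 + 14 = 15.
Step 2: q^n = 2^14 = 16384.
Step 3: Hamming bound ⌊q^n / V_q(n,t)⌋ = ⌊16384/15⌋ = 1092.
Step 4: Compare |C| = 1238 to 1092: violated.
The claimed |C| lies above the Hamming bound, so no 2-ary code of length 14 with d ≥ 3 can have 1238 codewords.


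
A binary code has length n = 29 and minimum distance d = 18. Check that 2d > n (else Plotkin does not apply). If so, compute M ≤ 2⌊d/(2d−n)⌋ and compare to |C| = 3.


Plotkin bound M ≤ 4; given |C| = 3 ≤ bound (satisfied).

Check applicability: 2d = 36, n = 29.
2d − n = 7 > 0, so Plotkin applies.
Compute d/(2d−n) = 18/7 ≈ 2.5714.
⌊d/(2d−n)⌋ = 2.
Plotkin bound: M ≤ 2·2 = 4.
Given |C| = 3, check: satisfied.
This |C| is below the Plotkin bound.


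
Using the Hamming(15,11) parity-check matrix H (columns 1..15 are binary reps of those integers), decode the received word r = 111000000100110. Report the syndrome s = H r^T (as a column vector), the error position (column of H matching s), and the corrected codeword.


s = (1, 0, 0, 1)^T, error position = 9, corrected codeword c = 111000001100110

Compute s = H r^T mod 2 one row at a time:
  s_1 = 0 + 0 + 1 + 0 + 0 + 1 + 1 + 0 = 3 ≡ 1 (mod 2).
  s_2 = 0 + 0 + 0 + 0 + 0 + 1 + 1 + 0 = 2 ≡ 0 (mod 2).
  s_3 = 1 + 1 + 0 + 0 + 1 + 0 + 1 + 0 = 4 ≡ 0 (mod 2).
  s_4 = 1 + 1 + 0 + 0 + 0 + 0 + 1 + 0 = 3 ≡ 1 (mod 2).
s = (1, 0, 0, 1)^T — this equals column 9 of H (binary 1001), so error is at position 9.
Correct: flip bit 9 of r = 111000000100110 to get c = 111000001100110.


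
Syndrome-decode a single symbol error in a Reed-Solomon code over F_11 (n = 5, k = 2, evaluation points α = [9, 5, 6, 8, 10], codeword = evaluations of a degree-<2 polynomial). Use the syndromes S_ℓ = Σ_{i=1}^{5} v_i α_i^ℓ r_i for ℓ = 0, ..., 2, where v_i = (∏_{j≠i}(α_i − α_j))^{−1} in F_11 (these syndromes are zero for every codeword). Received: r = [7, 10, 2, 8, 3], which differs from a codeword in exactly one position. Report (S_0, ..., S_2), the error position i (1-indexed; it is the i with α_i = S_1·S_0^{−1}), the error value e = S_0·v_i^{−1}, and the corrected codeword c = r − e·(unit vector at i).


S = (4, 3, 5), error at position 1, error magnitude e = 7, c = [0, 10, 2, 8, 3].

Step 1: column multipliers v_i = (∏_{j≠i}(α_i − α_j))^{−1} mod 11.
  i = 1 (α = 9): (9−5)(9−6)(9−8)(9−10) = 4·3·1·(−1) = −12 ≡ 10, so v_1 = 10^{−1} = 10 (mod 11).
  i = 2 (α = 5): (5−9)(5−6)(5−8)(5−10) = (−4)·(−1)·(−3)·(−5) = 60 ≡ 5, so v_2 = 5^{−1} = 9 (mod 11).
  i = 3 (α = 6): (6−9)(6−5)(6−8)(6−10) = (−3)·1·(−2)·(−4) = −24 ≡ 9, so v_3 = 9^{−1} = 5 (mod 11).
  i = 4 (α = 8): (8−9)(8−5)(8−6)(8−10) = (−1)·3·2·(−2) = 12 ≡ 1, so v_4 = 1^{−1} = 1 (mod 11).
  i = 5 (α = 10): (10−9)(10−5)(10−6)(10−8) = 1·5·4·2 = 40 ≡ 7, so v_5 = 7^{−1} = 8 (mod 11).
  v = [10, 9, 5, 1, 8].
Step 2: syndromes of r = [7, 10, 2, 8, 3] (all sums mod 11).
  S_0 = Σ v_i r_i = 10·7 + 9·10 + 5·2 + 1·8 + 8·3 = 202 ≡ 4.
  S_1 = Σ v_i α_i r_i = 10·9·7 + 9·5·10 + 5·6·2 + 1·8·8 + 8·10·3 = 1444 ≡ 3.
  α_i^2 mod 11 = [4, 3, 3, 9, 1].
  S_2 = Σ v_i α_i^2 r_i = 10·4·7 + 9·3·10 + 5·3·2 + 1·9·8 + 8·1·3 = 676 ≡ 5.
  S = (4, 3, 5) ≠ 0, so r is not a codeword (an error is present).
Step 3: locate the error. For a single error e at position i, S_ℓ = v_i·e·α_i^ℓ, so α_err = S_1/S_0.
  S_0^{−1} = 4^{−1} = 3 (mod 11), so α_err = 3·3 = 9 ≡ 9 = α_1. Error position i = 1.
  Consistency check: S_2/S_1 = 5·4 = 20 ≡ 9 = α_err ✓ (single-error assumption holds).
Step 4: error magnitude e = S_0/v_1 = S_0·∏_{j≠1}(α_1 − α_j) = 4·10 = 40 ≡ 7 (mod 11).
Step 5: correct position 1: c_1 = r_1 − e = 7 − 7 ≡ 0 (mod 11). Hence c = [0, 10, 2, 8, 3].
  Check: interpolating c through the α_i gives m(x) = 6 + 3·x (degree < 2) with m(α_i) = c_i for every i, so c is indeed a codeword.


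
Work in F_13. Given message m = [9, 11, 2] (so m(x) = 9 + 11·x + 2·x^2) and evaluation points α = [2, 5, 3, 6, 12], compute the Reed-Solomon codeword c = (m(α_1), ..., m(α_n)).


c = [0, 10, 8, 4, 0]

Message polynomial: m(x) = 9 + 11·x + 2·x^2 (mod 13).
For each evaluation point α_i, compute m(α_i) mod 13:
  α_1 = 2: Horner steps 2 → 2 → 0, so m(2) = 0.
  α_2 = 5: Horner steps 2 → 8 → 10, so m(5) = 10.
  α_3 = 3: Horner steps 2 → 4 → 8, so m(3) = 8.
  α_4 = 6: Horner steps 2 → 10 → 4, so m(6) = 4.
  α_5 = 12: Horner steps 2 → 9 → 0, so m(12) = 0.
Codeword c = [0, 10, 8, 4, 0] ∈ F_13^5.


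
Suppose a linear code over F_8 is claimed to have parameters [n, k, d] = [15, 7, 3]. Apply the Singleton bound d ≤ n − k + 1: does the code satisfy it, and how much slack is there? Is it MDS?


Singleton RHS = n − k + 1 = 9, slack = 6, bound satisfied, not MDS.

Singleton bound: d ≤ n − k + 1.
Here n = 15, k = 7, so n − k + 1 = 9.
Given d = 3, check d ≤ 9: YES.
Slack = (n − k + 1) − d = 6.
The code is NOT MDS (slack = 6 > 0).
Description: the claimed parameters are [15, 7, 3]_8; such a code would be non-MDS.


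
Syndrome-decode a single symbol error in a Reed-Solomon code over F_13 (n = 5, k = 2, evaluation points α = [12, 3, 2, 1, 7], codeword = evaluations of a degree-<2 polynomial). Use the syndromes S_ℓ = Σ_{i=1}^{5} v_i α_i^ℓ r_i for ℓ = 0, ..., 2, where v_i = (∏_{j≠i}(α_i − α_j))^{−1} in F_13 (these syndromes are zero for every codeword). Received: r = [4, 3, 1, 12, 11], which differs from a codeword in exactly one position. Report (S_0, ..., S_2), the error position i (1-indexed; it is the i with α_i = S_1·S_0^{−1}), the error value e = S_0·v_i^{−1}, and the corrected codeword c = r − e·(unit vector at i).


S = (10, 3, 10), error at position 1, error magnitude e = 9, c = [8, 3, 1, 12, 11].

Step 1: column multipliers v_i = (∏_{j≠i}(α_i − α_j))^{−1} mod 13.
  i = 1 (α = 12): (12−3)(12−2)(12−1)(12−7) = 9·10·11·5 = 4950 ≡ 10, so v_1 = 10^{−1} = 4 (mod 13).
  i = 2 (α = 3): (3−12)(3−2)(3−1)(3−7) = (−9)·1·2·(−4) = 72 ≡ 7, so v_2 = 7^{−1} = 2 (mod 13).
  i = 3 (α = 2): (2−12)(2−3)(2−1)(2−7) = (−10)·(−1)·1·(−5) = −50 ≡ 2, so v_3 = 2^{−1} = 7 (mod 13).
  i = 4 (α = 1): (1−12)(1−3)(1−2)(1−7) = (−11)·(−2)·(−1)·(−6) = 132 ≡ 2, so v_4 = 2^{−1} = 7 (mod 13).
  i = 5 (α = 7): (7−12)(7−3)(7−2)(7−1) = (−5)·4·5·6 = −600 ≡ 11, so v_5 = 11^{−1} = 6 (mod 13).
  v = [4, 2, 7, 7, 6].
Step 2: syndromes of r = [4, 3, 1, 12, 11] (all sums mod 13).
  S_0 = Σ v_i r_i = 4·4 + 2·3 + 7·1 + 7·12 + 6·11 = 179 ≡ 10.
  S_1 = Σ v_i α_i r_i = 4·12·4 + 2·3·3 + 7·2·1 + 7·1·12 + 6·7·11 = 770 ≡ 3.
  α_i^2 mod 13 = [1, 9, 4, 1, 10].
  S_2 = Σ v_i α_i^2 r_i = 4·1·4 + 2·9·3 + 7·4·1 + 7·1·12 + 6·10·11 = 842 ≡ 10.
  S = (10, 3, 10) ≠ 0, so r is not a codeword (an error is present).
Step 3: locate the error. For a single error e at position i, S_ℓ = v_i·e·α_i^ℓ, so α_err = S_1/S_0.
  S_0^{−1} = 10^{−1} = 4 (mod 13), so α_err = 3·4 = 12 ≡ 12 = α_1. Error position i = 1.
  Consistency check: S_2/S_1 = 10·9 = 90 ≡ 12 = α_err ✓ (single-error assumption holds).
Step 4: error magnitude e = S_0/v_1 = S_0·∏_{j≠1}(α_1 − α_j) = 10·10 = 100 ≡ 9 (mod 13).
Step 5: correct position 1: c_1 = r_1 − e = 4 − 9 ≡ 8 (mod 13). Hence c = [8, 3, 1, 12, 11].
  Check: interpolating c through the α_i gives m(x) = 10 + 2·x (degree < 2) with m(α_i) = c_i for every i, so c is indeed a codeword.


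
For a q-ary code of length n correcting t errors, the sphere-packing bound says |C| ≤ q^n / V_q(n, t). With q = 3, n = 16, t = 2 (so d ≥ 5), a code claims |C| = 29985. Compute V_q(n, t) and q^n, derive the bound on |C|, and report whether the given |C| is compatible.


V_q(n, t) = 513, q^n = 43046721, Hamming bound = 83911, |C| = 29985 ≤ bound (satisfied).

Step 1: Compute V_q(n, t) = Σ_{j=0}^2 C(n, j) (q−1)^j.
  j = 0: C(16,0)·(2)^0 = 1·1 = 1.
  j = 1: C(16,1)·(2)^1 = 16·2 = 32.
  j = 2: C(16,2)·(2)^2 = 120·4 = 480.
  V_q(n, t) = 1 + 32 + 480 = 513.
Step 2: q^n = 3^16 = 43046721.
Step 3: Hamming bound ⌊q^n / V_q(n,t)⌋ = ⌊43046721/513⌋ = 83911.
Step 4: Compare |C| = 29985 to 83911: satisfied.
The claimed |C| lies below the Hamming bound.


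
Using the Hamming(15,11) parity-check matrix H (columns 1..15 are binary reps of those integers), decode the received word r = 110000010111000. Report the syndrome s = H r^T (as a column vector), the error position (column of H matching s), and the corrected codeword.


s = (0, 1, 1, 0)^T, error position = 6, corrected codeword c = 110001010111000

Compute s = H r^T mod 2 one row at a time:
  s_1 = 1 + 0 + 1 + 1 + 1 + 0 + 0 + 0 = 4 ≡ 0 (mod 2).
  s_2 = 0 + 0 + 0 + 0 + 1 + 0 + 0 + 0 = 1 ≡ 1 (mod 2).
  s_3 = 1 + 0 + 0 + 0 + 1 + 1 + 0 + 0 = 3 ≡ 1 (mod 2).
  s_4 = 1 + 0 + 0 + 0 + 0 + 1 + 0 + 0 = 2 ≡ 0 (mod 2).
s = (0, 1, 1, 0)^T — this equals column 6 of H (binary 0110), so error is at position 6.
Correct: flip bit 6 of r = 110000010111000 to get c = 110001010111000.


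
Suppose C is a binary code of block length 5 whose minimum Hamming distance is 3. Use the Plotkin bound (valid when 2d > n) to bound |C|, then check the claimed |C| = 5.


Plotkin bound M ≤ 6; given |C| = 5 ≤ bound (satisfied).

Check applicability: 2d = 6, n = 5.
2d − n = 1 > 0, so Plotkin applies.
Compute d/(2d−n) = 3/1 ≈ 3.0000.
⌊d/(2d−n)⌋ = 3.
Plotkin bound: M ≤ 2·3 = 6.
Given |C| = 5, check: satisfied.
This |C| is below the Plotkin bound.
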